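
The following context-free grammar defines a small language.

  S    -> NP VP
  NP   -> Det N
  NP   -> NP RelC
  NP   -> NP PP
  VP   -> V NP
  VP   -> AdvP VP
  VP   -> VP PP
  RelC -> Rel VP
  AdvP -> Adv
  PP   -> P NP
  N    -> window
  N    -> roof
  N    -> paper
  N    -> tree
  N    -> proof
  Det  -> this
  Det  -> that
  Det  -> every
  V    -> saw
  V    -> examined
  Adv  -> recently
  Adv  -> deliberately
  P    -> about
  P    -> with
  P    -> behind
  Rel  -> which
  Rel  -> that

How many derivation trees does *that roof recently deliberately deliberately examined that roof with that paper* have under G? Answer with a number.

5

Two of the 5 distinct bracketings:
[S [NP [Det that] [N roof]] [VP [AdvP [Adv recently]] [VP [AdvP [Adv deliberately]] [VP [AdvP [Adv deliberately]] [VP [V examined] [NP [NP [Det that] [N roof]] [PP [P with] [NP [Det that] [N paper]]]]]]]]]
[S [NP [Det that] [N roof]] [VP [AdvP [Adv recently]] [VP [AdvP [Adv deliberately]] [VP [AdvP [Adv deliberately]] [VP [VP [V examined] [NP [Det that] [N roof]]] [PP [P with] [NP [Det that] [N paper]]]]]]]]
The difference turns on whether NP → NP PP is used at the relevant span, versus an alternative expansion of NP.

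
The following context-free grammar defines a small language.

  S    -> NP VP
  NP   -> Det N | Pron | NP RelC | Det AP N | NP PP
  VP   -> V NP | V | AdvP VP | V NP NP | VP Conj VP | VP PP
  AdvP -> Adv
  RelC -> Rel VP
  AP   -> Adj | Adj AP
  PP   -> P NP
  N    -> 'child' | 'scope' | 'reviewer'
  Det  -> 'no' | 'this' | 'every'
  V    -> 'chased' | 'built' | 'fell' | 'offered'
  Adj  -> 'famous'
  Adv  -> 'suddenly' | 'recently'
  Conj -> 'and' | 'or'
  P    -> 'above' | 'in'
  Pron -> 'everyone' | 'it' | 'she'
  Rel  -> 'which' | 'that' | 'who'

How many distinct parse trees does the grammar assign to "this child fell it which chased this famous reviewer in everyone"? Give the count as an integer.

6

Two of the 6 distinct bracketings:
[S [NP [Det this] [N child]] [VP [V fell] [NP [NP [Pron it]] [RelC [Rel which] [VP [V chased] [NP [NP [Det this] [AP [Adj famous]] [N reviewer]] [PP [P in] [NP [Pron everyone]]]]]]]]]
[S [NP [Det this] [N child]] [VP [V fell] [NP [NP [Pron it]] [RelC [Rel which] [VP [VP [V chased] [NP [Det this] [AP [Adj famous]] [N reviewer]]] [PP [P in] [NP [Pron everyone]]]]]]]]
The difference turns on whether NP → NP PP is used at the relevant span, versus an alternative expansion of NP.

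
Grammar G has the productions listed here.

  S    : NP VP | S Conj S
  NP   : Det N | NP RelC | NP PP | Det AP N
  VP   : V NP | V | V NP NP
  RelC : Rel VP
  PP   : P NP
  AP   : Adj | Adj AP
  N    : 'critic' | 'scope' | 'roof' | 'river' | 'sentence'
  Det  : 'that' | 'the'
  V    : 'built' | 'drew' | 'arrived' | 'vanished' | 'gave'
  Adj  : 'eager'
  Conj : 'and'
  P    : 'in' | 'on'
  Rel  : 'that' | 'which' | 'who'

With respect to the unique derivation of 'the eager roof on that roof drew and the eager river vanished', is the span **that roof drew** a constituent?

No

[S [S [NP [NP [Det the] [AP [Adj eager]] [N roof]] [PP [P on] [NP [Det that] [N roof]]]] [VP [V drew]]] [Conj and] [S [NP [Det the] [AP [Adj eager]] [N river]] [VP [V vanished]]]]
The smallest constituent containing 'that roof drew' is the S spanning 'the eager roof on that roof drew'; no single node in the tree dominates exactly the given words.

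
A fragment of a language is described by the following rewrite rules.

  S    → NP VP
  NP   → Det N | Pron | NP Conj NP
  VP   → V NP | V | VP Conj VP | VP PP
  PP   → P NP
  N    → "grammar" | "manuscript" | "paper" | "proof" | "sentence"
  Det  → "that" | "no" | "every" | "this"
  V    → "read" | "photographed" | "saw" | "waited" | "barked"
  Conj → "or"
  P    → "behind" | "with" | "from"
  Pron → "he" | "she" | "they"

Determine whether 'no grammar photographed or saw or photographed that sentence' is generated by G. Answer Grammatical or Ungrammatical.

S
  NP
    Det: no
    N: grammar
  VP
    VP
      V: photographed
    Conj: or
    VP
      VP
        V: saw
      Conj: or
      VP
        V: photographed
        NP
          Det: that
          N: sentence
Every word is introduced by a lexical rule and the phrasal rules combine the resulting categories into a single S.

Grammatical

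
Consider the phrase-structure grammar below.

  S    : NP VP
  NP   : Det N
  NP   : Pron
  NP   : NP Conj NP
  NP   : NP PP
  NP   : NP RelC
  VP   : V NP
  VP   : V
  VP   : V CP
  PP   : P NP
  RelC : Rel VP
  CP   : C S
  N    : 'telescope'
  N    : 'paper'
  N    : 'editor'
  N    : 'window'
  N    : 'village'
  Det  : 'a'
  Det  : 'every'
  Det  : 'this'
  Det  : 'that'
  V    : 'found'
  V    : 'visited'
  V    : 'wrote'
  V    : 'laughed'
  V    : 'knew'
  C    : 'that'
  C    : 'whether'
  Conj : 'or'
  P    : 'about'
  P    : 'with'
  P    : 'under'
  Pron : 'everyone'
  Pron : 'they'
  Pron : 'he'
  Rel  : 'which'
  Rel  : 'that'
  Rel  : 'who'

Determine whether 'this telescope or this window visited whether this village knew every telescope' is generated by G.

S
  NP
    NP
      Det: this
      N: telescope
    Conj: or
    NP
      Det: this
      N: window
  VP
    V: visited
    CP
      C: whether
      S
        NP
          Det: this
          N: village
        VP
          V: knew
          NP
            Det: every
            N: telescope
Every word is introduced by a lexical rule and the phrasal rules combine the resulting categories into a single S.

Grammatical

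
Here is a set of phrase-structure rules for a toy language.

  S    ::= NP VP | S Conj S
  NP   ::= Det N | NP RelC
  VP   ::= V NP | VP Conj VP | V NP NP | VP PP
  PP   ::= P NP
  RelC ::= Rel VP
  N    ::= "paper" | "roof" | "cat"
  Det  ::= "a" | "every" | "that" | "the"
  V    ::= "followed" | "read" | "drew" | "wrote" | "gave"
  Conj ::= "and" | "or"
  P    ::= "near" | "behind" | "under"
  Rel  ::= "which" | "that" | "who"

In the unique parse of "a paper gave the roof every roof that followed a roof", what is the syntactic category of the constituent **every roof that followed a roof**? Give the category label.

[S [NP [Det a] [N paper]] [VP [V gave] [NP [Det the] [N roof]] [NP [NP [Det every] [N roof]] [RelC [Rel that] [VP [V followed] [NP [Det a] [N roof]]]]]]]
The span 'every roof that followed a roof' is the NP node built by NP → NP RelC.

NP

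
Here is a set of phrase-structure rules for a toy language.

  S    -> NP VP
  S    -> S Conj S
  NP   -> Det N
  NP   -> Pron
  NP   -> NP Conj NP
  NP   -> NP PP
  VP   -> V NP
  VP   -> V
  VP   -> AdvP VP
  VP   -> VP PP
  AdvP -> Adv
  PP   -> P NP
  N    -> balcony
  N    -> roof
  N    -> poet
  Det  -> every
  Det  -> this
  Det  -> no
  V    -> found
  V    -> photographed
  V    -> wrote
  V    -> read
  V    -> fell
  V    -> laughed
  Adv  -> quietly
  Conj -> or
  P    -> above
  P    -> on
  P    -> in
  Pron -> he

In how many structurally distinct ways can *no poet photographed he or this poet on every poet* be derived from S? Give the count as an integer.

3

Two of the 3 distinct bracketings:
[S [NP [Det no] [N poet]] [VP [V photographed] [NP [NP [Pron he]] [Conj or] [NP [NP [Det this] [N poet]] [PP [P on] [NP [Det every] [N poet]]]]]]]
[S [NP [Det no] [N poet]] [VP [V photographed] [NP [NP [NP [Pron he]] [Conj or] [NP [Det this] [N poet]]] [PP [P on] [NP [Det every] [N poet]]]]]]
The trees differ in how a recursive rule is bracketed over the same span.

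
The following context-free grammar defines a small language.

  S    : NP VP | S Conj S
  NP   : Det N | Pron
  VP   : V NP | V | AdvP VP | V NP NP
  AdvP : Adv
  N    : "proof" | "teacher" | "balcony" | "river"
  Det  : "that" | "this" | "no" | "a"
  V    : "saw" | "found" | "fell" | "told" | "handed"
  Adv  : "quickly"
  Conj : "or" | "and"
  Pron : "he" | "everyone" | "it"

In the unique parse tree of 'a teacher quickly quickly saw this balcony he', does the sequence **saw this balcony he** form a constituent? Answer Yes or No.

Yes

[S [NP [Det a] [N teacher]] [VP [AdvP [Adv quickly]] [VP [AdvP [Adv quickly]] [VP [V saw] [NP [Det this] [N balcony]] [NP [Pron he]]]]]]
The words 'saw this balcony he' are exhaustively dominated by a single VP node (built by VP → V NP NP), so they form a constituent.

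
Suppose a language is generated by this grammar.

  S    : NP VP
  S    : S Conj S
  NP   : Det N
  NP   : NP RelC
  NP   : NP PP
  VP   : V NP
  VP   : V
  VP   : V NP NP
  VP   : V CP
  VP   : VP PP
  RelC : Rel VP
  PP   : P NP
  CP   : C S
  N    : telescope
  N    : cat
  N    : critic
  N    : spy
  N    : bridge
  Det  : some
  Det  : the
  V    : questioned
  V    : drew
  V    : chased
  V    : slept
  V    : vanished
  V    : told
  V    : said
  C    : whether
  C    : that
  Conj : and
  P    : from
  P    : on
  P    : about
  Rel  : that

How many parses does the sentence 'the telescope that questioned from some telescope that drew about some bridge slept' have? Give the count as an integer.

Two of the 11 distinct bracketings:
[S [NP [NP [Det the] [N telescope]] [RelC [Rel that] [VP [VP [V questioned]] [PP [P from] [NP [NP [Det some] [N telescope]] [RelC [Rel that] [VP [VP [V drew]] [PP [P about] [NP [Det some] [N bridge]]]]]]]]]] [VP [V slept]]]
[S [NP [NP [Det the] [N telescope]] [RelC [Rel that] [VP [VP [V questioned]] [PP [P from] [NP [NP [NP [Det some] [N telescope]] [RelC [Rel that] [VP [V drew]]]] [PP [P about] [NP [Det some] [N bridge]]]]]]]] [VP [V slept]]]
The difference turns on whether NP → NP PP is used at the relevant span, versus an alternative expansion of NP.

11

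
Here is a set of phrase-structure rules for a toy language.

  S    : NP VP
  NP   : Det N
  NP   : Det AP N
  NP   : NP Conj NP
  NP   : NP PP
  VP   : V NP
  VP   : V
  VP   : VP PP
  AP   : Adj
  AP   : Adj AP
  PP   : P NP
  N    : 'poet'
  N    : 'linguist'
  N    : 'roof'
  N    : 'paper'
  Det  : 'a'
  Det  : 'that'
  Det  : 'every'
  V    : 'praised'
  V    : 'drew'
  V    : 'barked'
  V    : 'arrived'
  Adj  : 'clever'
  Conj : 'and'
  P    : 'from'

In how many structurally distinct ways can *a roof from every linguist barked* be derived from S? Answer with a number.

[S [NP [NP [Det a] [N roof]] [PP [P from] [NP [Det every] [N linguist]]]] [VP [V barked]]]
No rule offers an alternative attachment or grouping for any span, so this is the only derivation.

1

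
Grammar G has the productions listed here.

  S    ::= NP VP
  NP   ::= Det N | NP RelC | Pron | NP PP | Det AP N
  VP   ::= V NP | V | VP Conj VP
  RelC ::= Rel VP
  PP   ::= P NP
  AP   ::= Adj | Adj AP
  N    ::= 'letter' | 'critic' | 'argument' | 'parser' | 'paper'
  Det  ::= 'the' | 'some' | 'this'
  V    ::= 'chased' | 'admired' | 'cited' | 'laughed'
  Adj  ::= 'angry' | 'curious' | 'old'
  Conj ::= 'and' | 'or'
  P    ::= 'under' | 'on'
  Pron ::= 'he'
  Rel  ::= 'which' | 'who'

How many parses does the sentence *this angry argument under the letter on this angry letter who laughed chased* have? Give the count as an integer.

5

Two of the 5 distinct bracketings:
[S [NP [NP [NP [Det this] [AP [Adj angry]] [N argument]] [PP [P under] [NP [NP [Det the] [N letter]] [PP [P on] [NP [Det this] [AP [Adj angry]] [N letter]]]]]] [RelC [Rel who] [VP [V laughed]]]] [VP [V chased]]]
[S [NP [NP [NP [NP [Det this] [AP [Adj angry]] [N argument]] [PP [P under] [NP [Det the] [N letter]]]] [PP [P on] [NP [Det this] [AP [Adj angry]] [N letter]]]] [RelC [Rel who] [VP [V laughed]]]] [VP [V chased]]]
The trees differ in how a recursive rule is bracketed over the same span.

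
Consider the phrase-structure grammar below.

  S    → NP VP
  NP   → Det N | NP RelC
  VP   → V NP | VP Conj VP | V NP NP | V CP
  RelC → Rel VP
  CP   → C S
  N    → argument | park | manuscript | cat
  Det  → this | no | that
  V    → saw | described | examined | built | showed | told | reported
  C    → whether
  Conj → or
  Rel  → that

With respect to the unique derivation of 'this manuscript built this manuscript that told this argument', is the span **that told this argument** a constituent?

[S [NP [Det this] [N manuscript]] [VP [V built] [NP [NP [Det this] [N manuscript]] [RelC [Rel that] [VP [V told] [NP [Det this] [N argument]]]]]]]
The words 'that told this argument' are exhaustively dominated by a single RelC node (built by RelC → Rel VP), so they form a constituent.

Yes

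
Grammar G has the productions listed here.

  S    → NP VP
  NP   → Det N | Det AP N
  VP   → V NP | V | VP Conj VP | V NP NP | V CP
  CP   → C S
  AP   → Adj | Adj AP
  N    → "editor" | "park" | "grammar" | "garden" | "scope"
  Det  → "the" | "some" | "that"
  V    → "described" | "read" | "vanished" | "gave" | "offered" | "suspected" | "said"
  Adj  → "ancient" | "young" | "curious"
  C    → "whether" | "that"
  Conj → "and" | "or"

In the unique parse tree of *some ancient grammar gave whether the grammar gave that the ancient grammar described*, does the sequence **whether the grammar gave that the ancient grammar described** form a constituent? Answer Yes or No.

[S [NP [Det some] [AP [Adj ancient]] [N grammar]] [VP [V gave] [CP [C whether] [S [NP [Det the] [N grammar]] [VP [V gave] [CP [C that] [S [NP [Det the] [AP [Adj ancient]] [N grammar]] [VP [V described]]]]]]]]]
The words 'whether the grammar gave that the ancient grammar described' are exhaustively dominated by a single CP node (built by CP → C S), so they form a constituent.

Yes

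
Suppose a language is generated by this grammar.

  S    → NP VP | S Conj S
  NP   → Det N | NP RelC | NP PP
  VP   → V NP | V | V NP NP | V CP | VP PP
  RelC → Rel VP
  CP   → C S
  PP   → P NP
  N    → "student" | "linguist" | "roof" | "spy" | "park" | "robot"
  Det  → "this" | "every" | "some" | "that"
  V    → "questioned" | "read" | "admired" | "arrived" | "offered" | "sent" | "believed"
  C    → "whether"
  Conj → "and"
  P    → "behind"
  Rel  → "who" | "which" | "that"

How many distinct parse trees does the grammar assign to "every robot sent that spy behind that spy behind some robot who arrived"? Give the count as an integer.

9

Two of the 9 distinct bracketings:
[S [NP [Det every] [N robot]] [VP [V sent] [NP [NP [NP [Det that] [N spy]] [PP [P behind] [NP [NP [Det that] [N spy]] [PP [P behind] [NP [Det some] [N robot]]]]]] [RelC [Rel who] [VP [V arrived]]]]]]
[S [NP [Det every] [N robot]] [VP [V sent] [NP [NP [NP [NP [Det that] [N spy]] [PP [P behind] [NP [Det that] [N spy]]]] [PP [P behind] [NP [Det some] [N robot]]]] [RelC [Rel who] [VP [V arrived]]]]]]
The trees differ in how a recursive rule is bracketed over the same span.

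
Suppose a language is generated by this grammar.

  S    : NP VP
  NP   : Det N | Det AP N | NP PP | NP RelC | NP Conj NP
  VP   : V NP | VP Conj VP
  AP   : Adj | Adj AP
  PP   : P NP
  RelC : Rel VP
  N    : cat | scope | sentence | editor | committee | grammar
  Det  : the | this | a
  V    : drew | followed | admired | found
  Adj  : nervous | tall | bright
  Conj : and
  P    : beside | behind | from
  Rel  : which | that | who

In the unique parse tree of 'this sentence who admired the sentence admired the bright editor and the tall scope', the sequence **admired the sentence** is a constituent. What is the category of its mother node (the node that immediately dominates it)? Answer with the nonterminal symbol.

S
  NP
    NP
      Det: this
      N: sentence
    RelC
      Rel: who
      VP
        V: admired
        NP
          Det: the
          N: sentence
  VP
    V: admired
    NP
      NP
        Det: the
        AP
          Adj: bright
        N: editor
      Conj: and
      NP
        Det: the
        AP
          Adj: tall
        N: scope
The span 'admired the sentence' is the VP node built by VP → V NP.
Its mother is the RelC built by RelC → Rel VP.

RelC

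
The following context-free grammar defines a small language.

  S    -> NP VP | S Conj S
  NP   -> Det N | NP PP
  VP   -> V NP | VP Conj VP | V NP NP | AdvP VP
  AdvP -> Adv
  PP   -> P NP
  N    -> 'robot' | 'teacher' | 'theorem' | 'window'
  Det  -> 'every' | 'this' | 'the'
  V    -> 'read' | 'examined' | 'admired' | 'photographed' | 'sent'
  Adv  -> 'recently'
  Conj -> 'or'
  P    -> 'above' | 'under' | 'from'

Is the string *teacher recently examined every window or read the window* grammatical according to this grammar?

For S → NP VP, no prefix of the string parses as an NP. The alternative S rule S → S Conj S likewise has no satisfying split.

Ungrammatical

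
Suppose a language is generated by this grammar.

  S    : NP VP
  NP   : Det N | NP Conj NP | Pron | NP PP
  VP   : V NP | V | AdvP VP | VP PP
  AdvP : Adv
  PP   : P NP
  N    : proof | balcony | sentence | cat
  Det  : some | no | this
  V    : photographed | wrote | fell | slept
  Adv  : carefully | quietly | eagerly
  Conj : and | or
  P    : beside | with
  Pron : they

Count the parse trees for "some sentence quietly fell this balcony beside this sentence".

3

Two of the 3 distinct bracketings:
[S [NP [Det some] [N sentence]] [VP [AdvP [Adv quietly]] [VP [V fell] [NP [NP [Det this] [N balcony]] [PP [P beside] [NP [Det this] [N sentence]]]]]]]
[S [NP [Det some] [N sentence]] [VP [AdvP [Adv quietly]] [VP [VP [V fell] [NP [Det this] [N balcony]]] [PP [P beside] [NP [Det this] [N sentence]]]]]]
The difference turns on whether NP → NP PP is used at the relevant span, versus an alternative expansion of NP.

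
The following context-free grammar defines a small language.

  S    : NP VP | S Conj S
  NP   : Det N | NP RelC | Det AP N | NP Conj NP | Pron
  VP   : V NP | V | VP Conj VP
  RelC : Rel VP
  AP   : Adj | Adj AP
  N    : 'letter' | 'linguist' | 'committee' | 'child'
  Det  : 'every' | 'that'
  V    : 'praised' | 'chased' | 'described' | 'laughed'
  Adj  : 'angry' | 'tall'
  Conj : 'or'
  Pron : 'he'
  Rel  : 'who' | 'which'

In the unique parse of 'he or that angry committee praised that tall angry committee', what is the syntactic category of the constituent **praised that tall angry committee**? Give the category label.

VP

[S [NP [NP [Pron he]] [Conj or] [NP [Det that] [AP [Adj angry]] [N committee]]] [VP [V praised] [NP [Det that] [AP [Adj tall] [AP [Adj angry]]] [N committee]]]]
The span 'praised that tall angry committee' is the VP node built by VP → V NP.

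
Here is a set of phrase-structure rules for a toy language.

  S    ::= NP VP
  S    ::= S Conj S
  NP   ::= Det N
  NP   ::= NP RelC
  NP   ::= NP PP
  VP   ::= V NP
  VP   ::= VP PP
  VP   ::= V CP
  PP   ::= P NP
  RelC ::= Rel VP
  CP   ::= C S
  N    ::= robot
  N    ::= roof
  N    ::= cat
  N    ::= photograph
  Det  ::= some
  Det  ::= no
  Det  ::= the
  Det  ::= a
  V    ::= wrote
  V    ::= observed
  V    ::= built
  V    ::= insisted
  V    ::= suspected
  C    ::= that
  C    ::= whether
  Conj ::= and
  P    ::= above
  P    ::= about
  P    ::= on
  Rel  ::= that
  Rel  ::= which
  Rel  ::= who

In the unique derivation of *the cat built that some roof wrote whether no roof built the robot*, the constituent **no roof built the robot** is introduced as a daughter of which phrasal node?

[S [NP [Det the] [N cat]] [VP [V built] [CP [C that] [S [NP [Det some] [N roof]] [VP [V wrote] [CP [C whether] [S [NP [Det no] [N roof]] [VP [V built] [NP [Det the] [N robot]]]]]]]]]]
The span 'no roof built the robot' is the S node built by S → NP VP.
Its mother is the CP built by CP → C S.

CP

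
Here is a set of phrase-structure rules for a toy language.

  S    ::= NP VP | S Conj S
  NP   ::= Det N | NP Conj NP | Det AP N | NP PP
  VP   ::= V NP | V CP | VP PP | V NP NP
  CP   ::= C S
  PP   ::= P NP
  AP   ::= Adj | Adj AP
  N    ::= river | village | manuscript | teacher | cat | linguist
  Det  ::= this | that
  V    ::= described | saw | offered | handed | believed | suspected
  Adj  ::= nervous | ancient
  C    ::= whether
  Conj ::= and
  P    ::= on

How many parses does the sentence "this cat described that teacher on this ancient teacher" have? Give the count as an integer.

2

The two bracketings:
[S [NP [Det this] [N cat]] [VP [V described] [NP [NP [Det that] [N teacher]] [PP [P on] [NP [Det this] [AP [Adj ancient]] [N teacher]]]]]]
[S [NP [Det this] [N cat]] [VP [VP [V described] [NP [Det that] [N teacher]]] [PP [P on] [NP [Det this] [AP [Adj ancient]] [N teacher]]]]]
The difference turns on whether NP → NP PP is used at the relevant span, versus an alternative expansion of NP.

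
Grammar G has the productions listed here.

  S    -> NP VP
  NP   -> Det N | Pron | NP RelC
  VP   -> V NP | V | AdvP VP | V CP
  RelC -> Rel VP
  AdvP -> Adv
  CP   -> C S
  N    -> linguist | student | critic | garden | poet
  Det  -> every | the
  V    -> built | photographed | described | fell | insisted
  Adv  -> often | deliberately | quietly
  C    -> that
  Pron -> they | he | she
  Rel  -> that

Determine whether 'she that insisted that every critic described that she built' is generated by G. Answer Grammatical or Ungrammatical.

Ungrammatical

For S → NP VP, every NP-prefix leaves a non-VP remainder: after 'she' the remainder is not a VP; after 'she that insisted' the remainder is not a VP; after 'she that insisted that every critic described' the remainder is not a VP.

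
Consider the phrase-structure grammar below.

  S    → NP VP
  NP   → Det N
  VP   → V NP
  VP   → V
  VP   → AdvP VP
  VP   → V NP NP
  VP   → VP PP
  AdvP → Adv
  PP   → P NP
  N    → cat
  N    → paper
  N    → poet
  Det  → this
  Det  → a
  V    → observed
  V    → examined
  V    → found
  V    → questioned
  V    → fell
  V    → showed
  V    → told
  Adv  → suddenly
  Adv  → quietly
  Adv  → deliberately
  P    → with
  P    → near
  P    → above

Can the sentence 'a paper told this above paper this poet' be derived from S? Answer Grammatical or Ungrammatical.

Ungrammatical

A Det word can never sit immediately before a P word in any string this grammar generates, so the substring 'this above' rules out a derivation.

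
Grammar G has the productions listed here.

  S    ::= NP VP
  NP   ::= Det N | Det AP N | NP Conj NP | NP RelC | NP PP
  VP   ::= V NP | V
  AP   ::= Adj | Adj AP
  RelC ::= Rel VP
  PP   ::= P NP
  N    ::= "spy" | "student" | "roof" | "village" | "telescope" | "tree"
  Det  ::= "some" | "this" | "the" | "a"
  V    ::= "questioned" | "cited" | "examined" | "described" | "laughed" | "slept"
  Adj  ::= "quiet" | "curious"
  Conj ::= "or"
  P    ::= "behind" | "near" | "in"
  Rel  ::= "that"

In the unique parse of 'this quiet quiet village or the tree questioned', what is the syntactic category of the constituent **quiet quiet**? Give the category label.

AP

S
  NP
    NP
      Det: this
      AP
        Adj: quiet
        AP
          Adj: quiet
      N: village
    Conj: or
    NP
      Det: the
      N: tree
  VP
    V: questioned
The span 'quiet quiet' is the AP node built by AP → Adj AP.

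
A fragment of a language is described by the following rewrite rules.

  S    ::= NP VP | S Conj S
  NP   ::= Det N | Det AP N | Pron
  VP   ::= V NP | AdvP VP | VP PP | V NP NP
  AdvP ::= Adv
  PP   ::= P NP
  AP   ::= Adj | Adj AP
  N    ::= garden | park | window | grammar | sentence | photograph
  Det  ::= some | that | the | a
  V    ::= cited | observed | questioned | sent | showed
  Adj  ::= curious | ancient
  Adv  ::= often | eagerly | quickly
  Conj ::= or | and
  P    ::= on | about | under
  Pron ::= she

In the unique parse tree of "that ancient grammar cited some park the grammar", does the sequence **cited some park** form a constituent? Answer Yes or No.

[S [NP [Det that] [AP [Adj ancient]] [N grammar]] [VP [V cited] [NP [Det some] [N park]] [NP [Det the] [N grammar]]]]
The smallest constituent containing 'cited some park' is the VP spanning 'cited some park the grammar'; no single node in the tree dominates exactly the given words.

No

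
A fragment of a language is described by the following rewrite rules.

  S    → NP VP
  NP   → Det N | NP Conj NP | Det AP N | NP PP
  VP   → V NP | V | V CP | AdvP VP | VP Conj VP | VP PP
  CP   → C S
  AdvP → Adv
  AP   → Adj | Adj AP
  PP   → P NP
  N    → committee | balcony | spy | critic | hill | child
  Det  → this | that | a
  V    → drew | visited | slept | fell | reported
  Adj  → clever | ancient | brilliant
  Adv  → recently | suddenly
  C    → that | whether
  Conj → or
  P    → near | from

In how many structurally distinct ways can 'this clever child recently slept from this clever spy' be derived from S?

The two bracketings:
[S [NP [Det this] [AP [Adj clever]] [N child]] [VP [AdvP [Adv recently]] [VP [VP [V slept]] [PP [P from] [NP [Det this] [AP [Adj clever]] [N spy]]]]]]
[S [NP [Det this] [AP [Adj clever]] [N child]] [VP [VP [AdvP [Adv recently]] [VP [V slept]]] [PP [P from] [NP [Det this] [AP [Adj clever]] [N spy]]]]]
The trees differ in how a recursive rule is bracketed over the same span.

2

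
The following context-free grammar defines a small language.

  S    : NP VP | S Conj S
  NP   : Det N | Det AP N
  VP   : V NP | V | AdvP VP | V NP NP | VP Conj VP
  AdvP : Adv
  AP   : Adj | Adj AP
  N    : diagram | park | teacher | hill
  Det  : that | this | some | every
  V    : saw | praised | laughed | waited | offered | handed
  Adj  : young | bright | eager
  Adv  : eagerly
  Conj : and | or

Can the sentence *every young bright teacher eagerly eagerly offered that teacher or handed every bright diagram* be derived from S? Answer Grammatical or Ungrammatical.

Grammatical

[S [NP [Det every] [AP [Adj young] [AP [Adj bright]]] [N teacher]] [VP [AdvP [Adv eagerly]] [VP [AdvP [Adv eagerly]] [VP [VP [V offered] [NP [Det that] [N teacher]]] [Conj or] [VP [V handed] [NP [Det every] [AP [Adj bright]] [N diagram]]]]]]]
Every word is introduced by a lexical rule and the phrasal rules combine the resulting categories into a single S.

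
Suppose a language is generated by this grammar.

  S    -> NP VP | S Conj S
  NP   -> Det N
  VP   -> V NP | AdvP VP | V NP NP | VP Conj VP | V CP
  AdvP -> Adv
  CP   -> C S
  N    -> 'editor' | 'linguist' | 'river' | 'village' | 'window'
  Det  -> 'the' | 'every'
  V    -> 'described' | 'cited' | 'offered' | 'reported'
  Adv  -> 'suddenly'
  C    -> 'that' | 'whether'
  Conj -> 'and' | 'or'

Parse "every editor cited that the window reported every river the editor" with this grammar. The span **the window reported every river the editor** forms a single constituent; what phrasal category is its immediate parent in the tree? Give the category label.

[S [NP [Det every] [N editor]] [VP [V cited] [CP [C that] [S [NP [Det the] [N window]] [VP [V reported] [NP [Det every] [N river]] [NP [Det the] [N editor]]]]]]]
The span 'the window reported every river the editor' is the S node built by S → NP VP.
Its mother is the CP built by CP → C S.

CP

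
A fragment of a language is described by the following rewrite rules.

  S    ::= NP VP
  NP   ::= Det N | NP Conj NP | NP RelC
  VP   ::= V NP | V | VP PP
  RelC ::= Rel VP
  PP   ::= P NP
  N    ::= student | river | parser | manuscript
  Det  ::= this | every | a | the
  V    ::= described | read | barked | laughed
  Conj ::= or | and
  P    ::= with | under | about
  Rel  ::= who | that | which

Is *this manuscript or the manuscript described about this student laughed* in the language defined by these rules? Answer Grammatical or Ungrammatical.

For S → NP VP, every NP-prefix leaves a non-VP remainder: after 'this manuscript' the remainder is not a VP; after 'this manuscript or the manuscript' the remainder is not a VP.

Ungrammatical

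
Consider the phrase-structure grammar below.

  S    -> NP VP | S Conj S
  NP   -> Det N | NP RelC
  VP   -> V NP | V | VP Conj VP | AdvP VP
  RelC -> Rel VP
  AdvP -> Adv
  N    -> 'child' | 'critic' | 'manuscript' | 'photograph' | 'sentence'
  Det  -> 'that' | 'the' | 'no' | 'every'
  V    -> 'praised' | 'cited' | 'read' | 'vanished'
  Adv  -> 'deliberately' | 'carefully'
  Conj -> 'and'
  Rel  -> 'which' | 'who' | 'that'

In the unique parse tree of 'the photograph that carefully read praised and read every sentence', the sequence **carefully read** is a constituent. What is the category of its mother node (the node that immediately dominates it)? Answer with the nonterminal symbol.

S
  NP
    NP
      Det: the
      N: photograph
    RelC
      Rel: that
      VP
        AdvP
          Adv: carefully
        VP
          V: read
  VP
    VP
      V: praised
    Conj: and
    VP
      V: read
      NP
        Det: every
        N: sentence
The span 'carefully read' is the VP node built by VP → AdvP VP.
Its mother is the RelC built by RelC → Rel VP.

RelC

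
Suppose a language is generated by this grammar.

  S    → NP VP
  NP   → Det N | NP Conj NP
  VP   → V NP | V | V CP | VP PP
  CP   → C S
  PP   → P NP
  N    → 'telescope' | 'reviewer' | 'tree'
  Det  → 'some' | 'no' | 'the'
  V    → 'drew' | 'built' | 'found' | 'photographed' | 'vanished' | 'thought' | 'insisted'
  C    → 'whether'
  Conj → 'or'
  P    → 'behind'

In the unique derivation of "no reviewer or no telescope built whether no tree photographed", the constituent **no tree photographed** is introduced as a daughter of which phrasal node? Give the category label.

CP

[S [NP [NP [Det no] [N reviewer]] [Conj or] [NP [Det no] [N telescope]]] [VP [V built] [CP [C whether] [S [NP [Det no] [N tree]] [VP [V photographed]]]]]]
The span 'no tree photographed' is the S node built by S → NP VP.
Its mother is the CP built by CP → C S.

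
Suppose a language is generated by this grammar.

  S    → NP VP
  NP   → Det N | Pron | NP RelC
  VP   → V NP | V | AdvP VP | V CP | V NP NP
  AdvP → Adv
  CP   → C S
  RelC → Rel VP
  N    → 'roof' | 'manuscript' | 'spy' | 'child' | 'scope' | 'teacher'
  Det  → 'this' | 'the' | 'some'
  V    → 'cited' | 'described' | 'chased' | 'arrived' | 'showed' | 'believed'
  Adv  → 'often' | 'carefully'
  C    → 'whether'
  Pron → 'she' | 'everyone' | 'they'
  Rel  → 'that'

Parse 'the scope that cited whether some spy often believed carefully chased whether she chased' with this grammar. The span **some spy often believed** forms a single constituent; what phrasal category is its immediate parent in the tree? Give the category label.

S
  NP
    NP
      Det: the
      N: scope
    RelC
      Rel: that
      VP
        V: cited
        CP
          C: whether
          S
            NP
              Det: some
              N: spy
            VP
              AdvP
                Adv: often
              VP
                V: believed
  VP
    AdvP
      Adv: carefully
    VP
      V: chased
      CP
        C: whether
        S
          NP
            Pron: she
          VP
            V: chased
The span 'some spy often believed' is the S node built by S → NP VP.
Its mother is the CP built by CP → C S.

CP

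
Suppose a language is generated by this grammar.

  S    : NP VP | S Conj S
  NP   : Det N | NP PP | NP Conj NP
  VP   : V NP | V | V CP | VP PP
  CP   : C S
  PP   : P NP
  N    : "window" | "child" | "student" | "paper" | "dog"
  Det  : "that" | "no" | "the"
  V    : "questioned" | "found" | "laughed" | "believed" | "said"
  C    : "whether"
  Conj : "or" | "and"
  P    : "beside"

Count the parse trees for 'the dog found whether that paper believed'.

[S [NP [Det the] [N dog]] [VP [V found] [CP [C whether] [S [NP [Det that] [N paper]] [VP [V believed]]]]]]
No rule offers an alternative attachment or grouping for any span, so this is the only derivation.

1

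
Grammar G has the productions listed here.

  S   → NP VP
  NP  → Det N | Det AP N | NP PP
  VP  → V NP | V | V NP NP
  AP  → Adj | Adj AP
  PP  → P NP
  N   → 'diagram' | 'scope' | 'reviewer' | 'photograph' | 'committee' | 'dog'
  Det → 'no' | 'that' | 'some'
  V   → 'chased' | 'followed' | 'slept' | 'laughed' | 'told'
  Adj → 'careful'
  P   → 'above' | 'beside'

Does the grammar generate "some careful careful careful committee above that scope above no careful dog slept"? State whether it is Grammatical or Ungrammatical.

S
  NP
    NP
      Det: some
      AP
        Adj: careful
        AP
          Adj: careful
          AP
            Adj: careful
      N: committee
    PP
      P: above
      NP
        NP
          Det: that
          N: scope
        PP
          P: above
          NP
            Det: no
            AP
              Adj: careful
            N: dog
  VP
    V: slept
Every word is introduced by a lexical rule and the phrasal rules combine the resulting categories into a single S.

Grammatical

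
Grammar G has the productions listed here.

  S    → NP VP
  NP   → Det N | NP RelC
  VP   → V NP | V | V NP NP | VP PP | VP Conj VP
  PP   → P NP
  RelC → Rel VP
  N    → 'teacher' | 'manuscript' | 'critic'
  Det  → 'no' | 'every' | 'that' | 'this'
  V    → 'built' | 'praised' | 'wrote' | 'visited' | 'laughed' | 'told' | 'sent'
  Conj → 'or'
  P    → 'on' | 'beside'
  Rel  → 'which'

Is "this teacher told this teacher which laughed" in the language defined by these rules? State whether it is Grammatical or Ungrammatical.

Grammatical

[S [NP [Det this] [N teacher]] [VP [V told] [NP [NP [Det this] [N teacher]] [RelC [Rel which] [VP [V laughed]]]]]]
Each bracket corresponds to one application of a listed rule, so the string is derivable from S.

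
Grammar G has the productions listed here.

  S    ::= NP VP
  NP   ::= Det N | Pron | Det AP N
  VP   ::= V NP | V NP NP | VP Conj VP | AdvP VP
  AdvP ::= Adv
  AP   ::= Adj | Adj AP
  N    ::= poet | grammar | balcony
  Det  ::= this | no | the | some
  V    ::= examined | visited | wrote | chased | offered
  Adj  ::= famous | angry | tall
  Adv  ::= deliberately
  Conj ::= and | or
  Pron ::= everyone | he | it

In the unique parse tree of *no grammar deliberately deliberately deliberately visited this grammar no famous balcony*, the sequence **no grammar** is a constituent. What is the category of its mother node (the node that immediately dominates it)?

S
  NP
    Det: no
    N: grammar
  VP
    AdvP
      Adv: deliberately
    VP
      AdvP
        Adv: deliberately
      VP
        AdvP
          Adv: deliberately
        VP
          V: visited
          NP
            Det: this
            N: grammar
          NP
            Det: no
            AP
              Adj: famous
            N: balcony
The span 'no grammar' is the NP node built by NP → Det N.
Its mother is the S built by S → NP VP.

S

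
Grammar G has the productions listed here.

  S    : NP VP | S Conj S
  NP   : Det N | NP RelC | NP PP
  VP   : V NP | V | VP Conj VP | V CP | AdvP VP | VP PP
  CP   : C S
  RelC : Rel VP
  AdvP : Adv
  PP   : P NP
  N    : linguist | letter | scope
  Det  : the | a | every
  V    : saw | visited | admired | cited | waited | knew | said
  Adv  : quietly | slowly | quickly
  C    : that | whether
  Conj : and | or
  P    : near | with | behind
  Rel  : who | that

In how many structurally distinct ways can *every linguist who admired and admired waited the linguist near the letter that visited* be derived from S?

Two of the 3 distinct bracketings:
[S [NP [NP [Det every] [N linguist]] [RelC [Rel who] [VP [VP [V admired]] [Conj and] [VP [V admired]]]]] [VP [V waited] [NP [NP [NP [Det the] [N linguist]] [PP [P near] [NP [Det the] [N letter]]]] [RelC [Rel that] [VP [V visited]]]]]]
[S [NP [NP [Det every] [N linguist]] [RelC [Rel who] [VP [VP [V admired]] [Conj and] [VP [V admired]]]]] [VP [V waited] [NP [NP [Det the] [N linguist]] [PP [P near] [NP [NP [Det the] [N letter]] [RelC [Rel that] [VP [V visited]]]]]]]]
The trees differ in how a recursive rule is bracketed over the same span.

3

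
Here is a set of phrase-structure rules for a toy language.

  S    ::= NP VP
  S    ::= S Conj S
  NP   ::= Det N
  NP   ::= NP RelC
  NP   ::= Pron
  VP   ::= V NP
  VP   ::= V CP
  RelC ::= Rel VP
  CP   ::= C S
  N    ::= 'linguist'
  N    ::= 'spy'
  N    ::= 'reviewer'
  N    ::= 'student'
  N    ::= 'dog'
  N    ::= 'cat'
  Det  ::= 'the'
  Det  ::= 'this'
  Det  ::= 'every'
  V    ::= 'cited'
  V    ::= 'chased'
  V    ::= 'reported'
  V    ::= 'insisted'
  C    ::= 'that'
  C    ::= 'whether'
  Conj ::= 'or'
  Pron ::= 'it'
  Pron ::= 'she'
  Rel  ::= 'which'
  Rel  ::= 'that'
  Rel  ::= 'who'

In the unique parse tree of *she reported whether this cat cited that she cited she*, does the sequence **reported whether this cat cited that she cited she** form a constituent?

Yes

[S [NP [Pron she]] [VP [V reported] [CP [C whether] [S [NP [Det this] [N cat]] [VP [V cited] [CP [C that] [S [NP [Pron she]] [VP [V cited] [NP [Pron she]]]]]]]]]]
The words 'reported whether this cat cited that she cited she' are exhaustively dominated by a single VP node (built by VP → V CP), so they form a constituent.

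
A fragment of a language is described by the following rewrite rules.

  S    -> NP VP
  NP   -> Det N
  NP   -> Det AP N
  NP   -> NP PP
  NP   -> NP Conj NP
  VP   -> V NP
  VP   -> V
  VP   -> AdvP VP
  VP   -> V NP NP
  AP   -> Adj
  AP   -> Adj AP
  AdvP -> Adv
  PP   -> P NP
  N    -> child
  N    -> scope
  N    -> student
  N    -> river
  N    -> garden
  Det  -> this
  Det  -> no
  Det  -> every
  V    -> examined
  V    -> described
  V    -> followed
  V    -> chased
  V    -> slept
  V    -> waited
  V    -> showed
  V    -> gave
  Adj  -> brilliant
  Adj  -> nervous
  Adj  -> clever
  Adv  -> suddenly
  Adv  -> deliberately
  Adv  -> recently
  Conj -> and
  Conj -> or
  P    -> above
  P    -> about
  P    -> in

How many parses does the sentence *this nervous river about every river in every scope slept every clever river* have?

The two bracketings:
[S [NP [NP [Det this] [AP [Adj nervous]] [N river]] [PP [P about] [NP [NP [Det every] [N river]] [PP [P in] [NP [Det every] [N scope]]]]]] [VP [V slept] [NP [Det every] [AP [Adj clever]] [N river]]]]
[S [NP [NP [NP [Det this] [AP [Adj nervous]] [N river]] [PP [P about] [NP [Det every] [N river]]]] [PP [P in] [NP [Det every] [N scope]]]] [VP [V slept] [NP [Det every] [AP [Adj clever]] [N river]]]]
The trees differ in how a recursive rule is bracketed over the same span.

2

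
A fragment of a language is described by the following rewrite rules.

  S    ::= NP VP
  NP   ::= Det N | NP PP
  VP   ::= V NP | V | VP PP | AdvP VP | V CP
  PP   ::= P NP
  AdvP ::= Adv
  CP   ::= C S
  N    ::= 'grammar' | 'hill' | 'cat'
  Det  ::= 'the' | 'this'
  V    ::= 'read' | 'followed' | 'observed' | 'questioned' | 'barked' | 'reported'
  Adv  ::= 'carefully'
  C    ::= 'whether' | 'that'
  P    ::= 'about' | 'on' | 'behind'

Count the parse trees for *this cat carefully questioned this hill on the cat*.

3

Two of the 3 distinct bracketings:
[S [NP [Det this] [N cat]] [VP [VP [AdvP [Adv carefully]] [VP [V questioned] [NP [Det this] [N hill]]]] [PP [P on] [NP [Det the] [N cat]]]]]
[S [NP [Det this] [N cat]] [VP [AdvP [Adv carefully]] [VP [V questioned] [NP [NP [Det this] [N hill]] [PP [P on] [NP [Det the] [N cat]]]]]]]
The difference turns on whether NP → NP PP is used at the relevant span, versus an alternative expansion of NP.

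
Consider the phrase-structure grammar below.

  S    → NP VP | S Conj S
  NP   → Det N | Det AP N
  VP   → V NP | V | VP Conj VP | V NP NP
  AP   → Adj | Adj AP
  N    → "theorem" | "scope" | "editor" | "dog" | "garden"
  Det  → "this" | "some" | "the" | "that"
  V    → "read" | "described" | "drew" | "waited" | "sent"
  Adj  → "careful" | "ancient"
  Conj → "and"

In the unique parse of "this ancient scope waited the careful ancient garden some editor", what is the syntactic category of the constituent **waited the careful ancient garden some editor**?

[S [NP [Det this] [AP [Adj ancient]] [N scope]] [VP [V waited] [NP [Det the] [AP [Adj careful] [AP [Adj ancient]]] [N garden]] [NP [Det some] [N editor]]]]
The span 'waited the careful ancient garden some editor' is the VP node built by VP → V NP NP.

VP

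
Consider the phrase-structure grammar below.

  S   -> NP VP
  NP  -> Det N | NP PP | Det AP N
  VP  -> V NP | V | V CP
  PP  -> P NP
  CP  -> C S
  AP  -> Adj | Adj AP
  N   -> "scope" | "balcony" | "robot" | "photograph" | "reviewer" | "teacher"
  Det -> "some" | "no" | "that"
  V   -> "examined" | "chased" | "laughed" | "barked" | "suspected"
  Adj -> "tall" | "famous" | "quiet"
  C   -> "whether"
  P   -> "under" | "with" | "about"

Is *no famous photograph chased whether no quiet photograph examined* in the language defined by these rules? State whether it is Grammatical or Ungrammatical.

[S [NP [Det no] [AP [Adj famous]] [N photograph]] [VP [V chased] [CP [C whether] [S [NP [Det no] [AP [Adj quiet]] [N photograph]] [VP [V examined]]]]]]
Each bracket corresponds to one application of a listed rule, so the string is derivable from S.

Grammatical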